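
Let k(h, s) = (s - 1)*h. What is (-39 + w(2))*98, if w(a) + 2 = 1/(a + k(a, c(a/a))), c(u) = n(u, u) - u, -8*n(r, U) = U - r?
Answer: -4067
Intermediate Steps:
n(r, U) = -U/8 + r/8 (n(r, U) = -(U - r)/8 = -U/8 + r/8)
c(u) = -u (c(u) = (-u/8 + u/8) - u = 0 - u = -u)
k(h, s) = h*(-1 + s) (k(h, s) = (-1 + s)*h = h*(-1 + s))
w(a) = -2 - 1/a (w(a) = -2 + 1/(a + a*(-1 - a/a)) = -2 + 1/(a + a*(-1 - 1*1)) = -2 + 1/(a + a*(-1 - 1)) = -2 + 1/(a + a*(-2)) = -2 + 1/(a - 2*a) = -2 + 1/(-a) = -2 - 1/a)
(-39 + w(2))*98 = (-39 + (-2 - 1/2))*98 = (-39 + (-2 - 1*½))*98 = (-39 + (-2 - ½))*98 = (-39 - 5/2)*98 = -83/2*98 = -4067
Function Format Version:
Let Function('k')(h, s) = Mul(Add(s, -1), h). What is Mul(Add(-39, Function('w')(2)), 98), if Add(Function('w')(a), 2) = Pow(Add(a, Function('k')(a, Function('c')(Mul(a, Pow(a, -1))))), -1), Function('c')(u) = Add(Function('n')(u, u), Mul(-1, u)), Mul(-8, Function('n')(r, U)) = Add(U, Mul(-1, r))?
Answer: -4067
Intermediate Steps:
Function('n')(r, U) = Add(Mul(Rational(-1, 8), U), Mul(Rational(1, 8), r)) (Function('n')(r, U) = Mul(Rational(-1, 8), Add(U, Mul(-1, r))) = Add(Mul(Rational(-1, 8), U), Mul(Rational(1, 8), r)))
Function('c')(u) = Mul(-1, u) (Function('c')(u) = Add(Add(Mul(Rational(-1, 8), u), Mul(Rational(1, 8), u)), Mul(-1, u)) = Add(0, Mul(-1, u)) = Mul(-1, u))
Function('k')(h, s) = Mul(h, Add(-1, s)) (Function('k')(h, s) = Mul(Add(-1, s), h) = Mul(h, Add(-1, s)))
Function('w')(a) = Add(-2, Mul(-1, Pow(a, -1))) (Function('w')(a) = Add(-2, Pow(Add(a, Mul(a, Add(-1, Mul(-1, Mul(a, Pow(a, -1)))))), -1)) = Add(-2, Pow(Add(a, Mul(a, Add(-1, Mul(-1, 1)))), -1)) = Add(-2, Pow(Add(a, Mul(a, Add(-1, -1))), -1)) = Add(-2, Pow(Add(a, Mul(a, -2)), -1)) = Add(-2, Pow(Add(a, Mul(-2, a)), -1)) = Add(-2, Pow(Mul(-1, a), -1)) = Add(-2, Mul(-1, Pow(a, -1))))
Mul(Add(-39, Function('w')(2)), 98) = Mul(Add(-39, Add(-2, Mul(-1, Pow(2, -1)))), 98) = Mul(Add(-39, Add(-2, Mul(-1, Rational(1, 2)))), 98) = Mul(Add(-39, Add(-2, Rational(-1, 2))), 98) = Mul(Add(-39, Rational(-5, 2)), 98) = Mul(Rational(-83, 2), 98) = -4067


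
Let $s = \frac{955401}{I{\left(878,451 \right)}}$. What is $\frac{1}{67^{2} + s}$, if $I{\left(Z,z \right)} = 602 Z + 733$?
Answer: $\frac{529289}{2376933722} \approx 0.00022268$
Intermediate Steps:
$I{\left(Z,z \right)} = 733 + 602 Z$
$s = \frac{955401}{529289}$ ($s = \frac{955401}{733 + 602 \cdot 878} = \frac{955401}{733 + 528556} = \frac{955401}{529289} \approx 1.8051$)
$\frac{1}{67^{2} + s} = \frac{1}{67^{2} + \frac{955401}{529289}} = \frac{1}{4489 + \frac{955401}{529289}} = \frac{1}{\frac{2376933722}{529289}} = \frac{529289}{2376933722}$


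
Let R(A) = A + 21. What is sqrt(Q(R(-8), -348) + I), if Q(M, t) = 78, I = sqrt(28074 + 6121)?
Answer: sqrt(78 + sqrt(34195)) ≈ 16.215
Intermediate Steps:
I = sqrt(34195) ≈ 184.92
R(A) = 21 + A
sqrt(Q(R(-8), -348) + I) = sqrt(78 + sqrt(34195))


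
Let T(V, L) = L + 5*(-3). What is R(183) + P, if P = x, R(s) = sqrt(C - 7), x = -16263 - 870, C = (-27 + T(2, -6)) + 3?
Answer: -17133 + 2*I*sqrt(13) ≈ -17133.0 + 7.2111*I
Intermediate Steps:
T(V, L) = -15 + L (T(V, L) = L - 15 = -15 + L)
C = -45 (C = (-27 + (-15 - 6)) + 3 = (-27 - 21) + 3 = -48 + 3 = -45)
x = -17133
R(s) = 2*I*sqrt(13) (R(s) = sqrt(-45 - 7) = sqrt(-52) = 2*I*sqrt(13))
P = -17133
R(183) + P = 2*I*sqrt(13) - 17133 = -17133 + 2*I*sqrt(13)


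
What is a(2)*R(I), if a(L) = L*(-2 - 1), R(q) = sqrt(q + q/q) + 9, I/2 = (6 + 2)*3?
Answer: -96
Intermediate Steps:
I = 48 (I = 2*((6 + 2)*3) = 2*(8*3) = 2*24 = 48)
R(q) = 9 + sqrt(1 + q) (R(q) = sqrt(q + 1) + 9 = sqrt(1 + q) + 9 = 9 + sqrt(1 + q))
a(L) = -3*L (a(L) = L*(-3) = -3*L)
a(2)*R(I) = (-3*2)*(9 + sqrt(1 + 48)) = -6*(9 + sqrt(49)) = -6*(9 + 7) = -6*16 = -96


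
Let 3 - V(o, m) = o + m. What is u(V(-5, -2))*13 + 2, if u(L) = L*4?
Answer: 522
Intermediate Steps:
V(o, m) = 3 - m - o (V(o, m) = 3 - (o + m) = 3 - (m + o) = 3 + (-m - o) = 3 - m - o)
u(L) = 4*L
u(V(-5, -2))*13 + 2 = (4*(3 - 1*(-2) - 1*(-5)))*13 + 2 = (4*(3 + 2 + 5))*13 + 2 = (4*10)*13 + 2 = 40*13 + 2 = 520 + 2 = 522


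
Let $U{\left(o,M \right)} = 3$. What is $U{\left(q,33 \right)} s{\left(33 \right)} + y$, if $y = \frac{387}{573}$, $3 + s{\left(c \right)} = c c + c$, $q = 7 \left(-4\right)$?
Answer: $\frac{641316}{191} \approx 3357.7$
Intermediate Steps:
$q = -28$
$s{\left(c \right)} = -3 + c + c^{2}$ ($s{\left(c \right)} = -3 + \left(c c + c\right) = -3 + \left(c^{2} + c\right) = -3 + \left(c + c^{2}\right) = -3 + c + c^{2}$)
$y = \frac{129}{191}$ ($y = 387 \cdot \frac{1}{573} = \frac{129}{191} \approx 0.67539$)
$U{\left(q,33 \right)} s{\left(33 \right)} + y = 3 \left(-3 + 33 + 33^{2}\right) + \frac{129}{191} = 3 \left(-3 + 33 + 1089\right) + \frac{129}{191} = 3 \cdot 1119 + \frac{129}{191} = 3357 + \frac{129}{191} = \frac{641316}{191}$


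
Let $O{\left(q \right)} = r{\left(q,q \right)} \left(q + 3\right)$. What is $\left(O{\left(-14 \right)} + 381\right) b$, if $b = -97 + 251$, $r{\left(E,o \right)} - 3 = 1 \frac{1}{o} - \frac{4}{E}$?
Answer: $53229$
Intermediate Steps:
$r{\left(E,o \right)} = 3 + \frac{1}{o} - \frac{4}{E}$ ($r{\left(E,o \right)} = 3 + \left(1 \frac{1}{o} - \frac{4}{E}\right) = 3 + \left(\frac{1}{o} - \frac{4}{E}\right) = 3 + \frac{1}{o} - \frac{4}{E}$)
$b = 154$
$O{\left(q \right)} = \left(3 + q\right) \left(3 - \frac{3}{q}\right)$ ($O{\left(q \right)} = \left(3 + \frac{1}{q} - \frac{4}{q}\right) \left(q + 3\right) = \left(3 - \frac{3}{q}\right) \left(3 + q\right) = \left(3 + q\right) \left(3 - \frac{3}{q}\right)$)
$\left(O{\left(-14 \right)} + 381\right) b = \left(\left(6 - \frac{9}{-14} + 3 \left(-14\right)\right) + 381\right) 154 = \left(\left(6 - - \frac{9}{14} - 42\right) + 381\right) 154 = \left(\left(6 + \frac{9}{14} - 42\right) + 381\right) 154 = \left(- \frac{495}{14} + 381\right) 154 = \frac{4839}{14} \cdot 154 = 53229$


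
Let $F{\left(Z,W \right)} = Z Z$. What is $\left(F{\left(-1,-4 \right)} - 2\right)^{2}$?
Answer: $1$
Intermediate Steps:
$F{\left(Z,W \right)} = Z^{2}$
$\left(F{\left(-1,-4 \right)} - 2\right)^{2} = \left(\left(-1\right)^{2} - 2\right)^{2} = \left(1 - 2\right)^{2} = \left(-1\right)^{2} = 1$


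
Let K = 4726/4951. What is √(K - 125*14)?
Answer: 2*I*√10718325831/4951 ≈ 41.822*I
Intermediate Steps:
K = 4726/4951 (K = 4726*(1/4951) = 4726/4951 ≈ 0.95455)
√(K - 125*14) = √(4726/4951 - 125*14) = √(4726/4951 - 1750) = √(-8659524/4951) = 2*I*√10718325831/4951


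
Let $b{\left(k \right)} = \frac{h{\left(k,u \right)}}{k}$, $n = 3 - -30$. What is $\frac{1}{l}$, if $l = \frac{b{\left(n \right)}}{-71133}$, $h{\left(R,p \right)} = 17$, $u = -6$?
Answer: $- \frac{2347389}{17} \approx -1.3808 \cdot 10^{5}$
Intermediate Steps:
$n = 33$ ($n = 3 + 30 = 33$)
$b{\left(k \right)} = \frac{17}{k}$
$l = - \frac{17}{2347389}$ ($l = \frac{17 \cdot \frac{1}{33}}{-71133} = 17 \cdot \frac{1}{33} \left(- \frac{1}{71133}\right) = \frac{17}{33} \left(- \frac{1}{71133}\right) = - \frac{17}{2347389} \approx -7.2421 \cdot 10^{-6}$)
$\frac{1}{l} = \frac{1}{- \frac{17}{2347389}} = - \frac{2347389}{17}$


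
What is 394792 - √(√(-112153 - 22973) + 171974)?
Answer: 394792 - √(171974 + 3*I*√15014) ≈ 3.9438e+5 - 0.44321*I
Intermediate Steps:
394792 - √(√(-112153 - 22973) + 171974) = 394792 - √(√(-135126) + 171974) = 394792 - √(3*I*√15014 + 171974) = 394792 - √(171974 + 3*I*√15014)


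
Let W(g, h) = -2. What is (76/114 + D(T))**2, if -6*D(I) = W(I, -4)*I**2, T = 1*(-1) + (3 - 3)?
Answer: 1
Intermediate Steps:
T = -1 (T = -1 + 0 = -1)
D(I) = I**2/3 (D(I) = -(-1)*I**2/3 = I**2/3)
(76/114 + D(T))**2 = (76/114 + (1/3)*(-1)**2)**2 = (76*(1/114) + (1/3)*1)**2 = (2/3 + 1/3)**2 = 1**2 = 1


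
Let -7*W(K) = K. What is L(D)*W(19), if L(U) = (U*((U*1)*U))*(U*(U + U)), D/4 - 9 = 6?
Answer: -29548800000/7 ≈ -4.2213e+9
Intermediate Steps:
W(K) = -K/7
D = 60 (D = 36 + 4*6 = 36 + 24 = 60)
L(U) = 2*U⁵ (L(U) = (U*(U*U))*(U*(2*U)) = (U*U²)*(2*U²) = U³*(2*U²) = 2*U⁵)
L(D)*W(19) = (2*60⁵)*(-⅐*19) = (2*777600000)*(-19/7) = 1555200000*(-19/7) = -29548800000/7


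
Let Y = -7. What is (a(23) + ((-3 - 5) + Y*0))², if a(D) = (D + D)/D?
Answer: 36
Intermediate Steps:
a(D) = 2 (a(D) = (2*D)/D = 2)
(a(23) + ((-3 - 5) + Y*0))² = (2 + ((-3 - 5) - 7*0))² = (2 + (-8 + 0))² = (2 - 8)² = (-6)² = 36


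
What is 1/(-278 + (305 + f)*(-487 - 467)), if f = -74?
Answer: -1/220652 ≈ -4.5320e-6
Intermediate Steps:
1/(-278 + (305 + f)*(-487 - 467)) = 1/(-278 + (305 - 74)*(-487 - 467)) = 1/(-278 + 231*(-954)) = 1/(-278 - 220374) = 1/(-220652) = -1/220652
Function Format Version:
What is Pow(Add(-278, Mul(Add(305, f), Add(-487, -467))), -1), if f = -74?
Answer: Rational(-1, 220652) ≈ -4.5320e-6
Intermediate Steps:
Pow(Add(-278, Mul(Add(305, f), Add(-487, -467))), -1) = Pow(Add(-278, Mul(Add(305, -74), Add(-487, -467))), -1) = Pow(Add(-278, Mul(231, -954)), -1) = Pow(Add(-278, -220374), -1) = Pow(-220652, -1) = Rational(-1, 220652)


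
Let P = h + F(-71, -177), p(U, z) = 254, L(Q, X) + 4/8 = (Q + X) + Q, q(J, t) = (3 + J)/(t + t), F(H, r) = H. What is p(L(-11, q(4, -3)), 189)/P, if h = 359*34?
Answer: 254/12135 ≈ 0.020931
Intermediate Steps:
h = 12206
q(J, t) = (3 + J)/(2*t) (q(J, t) = (3 + J)/((2*t)) = (3 + J)*(1/(2*t)) = (3 + J)/(2*t))
L(Q, X) = -1/2 + X + 2*Q (L(Q, X) = -1/2 + ((Q + X) + Q) = -1/2 + (X + 2*Q) = -1/2 + X + 2*Q)
P = 12135 (P = 12206 - 71 = 12135)
p(L(-11, q(4, -3)), 189)/P = 254/12135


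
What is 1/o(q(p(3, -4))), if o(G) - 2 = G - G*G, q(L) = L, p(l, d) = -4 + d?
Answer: -1/70 ≈ -0.014286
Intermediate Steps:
o(G) = 2 + G - G² (o(G) = 2 + (G - G*G) = 2 + (G - G²) = 2 + G - G²)
1/o(q(p(3, -4))) = 1/(2 + (-4 - 4) - (-4 - 4)²) = 1/(2 - 8 - 1*(-8)²) = 1/(2 - 8 - 1*64) = 1/(2 - 8 - 64) = 1/(-70) = -1/70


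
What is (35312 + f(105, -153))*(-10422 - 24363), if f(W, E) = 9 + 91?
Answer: -1231806420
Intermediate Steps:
f(W, E) = 100
(35312 + f(105, -153))*(-10422 - 24363) = (35312 + 100)*(-10422 - 24363) = 35412*(-34785) = -1231806420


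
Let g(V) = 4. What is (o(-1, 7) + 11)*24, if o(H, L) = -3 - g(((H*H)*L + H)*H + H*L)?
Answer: 96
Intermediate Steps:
o(H, L) = -7 (o(H, L) = -3 - 1*4 = -3 - 4 = -7)
(o(-1, 7) + 11)*24 = (-7 + 11)*24 = 4*24 = 96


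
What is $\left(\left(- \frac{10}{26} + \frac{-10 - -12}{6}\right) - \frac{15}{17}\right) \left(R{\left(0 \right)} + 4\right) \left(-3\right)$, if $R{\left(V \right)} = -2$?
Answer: $\frac{1238}{221} \approx 5.6018$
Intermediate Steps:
$\left(\left(- \frac{10}{26} + \frac{-10 - -12}{6}\right) - \frac{15}{17}\right) \left(R{\left(0 \right)} + 4\right) \left(-3\right) = \left(\left(- \frac{10}{26} + \frac{-10 - -12}{6}\right) - \frac{15}{17}\right) \left(-2 + 4\right) \left(-3\right) = \left(\left(\left(-10\right) \frac{1}{26} + \left(-10 + 12\right) \frac{1}{6}\right) - \frac{15}{17}\right) 2 \left(-3\right) = \left(\left(- \frac{5}{13} + 2 \cdot \frac{1}{6}\right) - \frac{15}{17}\right) \left(-6\right) = \left(\left(- \frac{5}{13} + \frac{1}{3}\right) - \frac{15}{17}\right) \left(-6\right) = \left(- \frac{2}{39} - \frac{15}{17}\right) \left(-6\right) = \left(- \frac{619}{663}\right) \left(-6\right) = \frac{1238}{221}$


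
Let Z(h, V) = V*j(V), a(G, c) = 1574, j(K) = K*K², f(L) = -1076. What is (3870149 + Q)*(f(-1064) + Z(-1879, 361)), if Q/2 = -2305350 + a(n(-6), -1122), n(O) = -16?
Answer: -12523729543676895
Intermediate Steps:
j(K) = K³
Z(h, V) = V⁴ (Z(h, V) = V*V³ = V⁴)
Q = -4607552 (Q = 2*(-2305350 + 1574) = 2*(-2303776) = -4607552)
(3870149 + Q)*(f(-1064) + Z(-1879, 361)) = (3870149 - 4607552)*(-1076 + 361⁴) = -737403*(-1076 + 16983563041) = -737403*16983561965 = -12523729543676895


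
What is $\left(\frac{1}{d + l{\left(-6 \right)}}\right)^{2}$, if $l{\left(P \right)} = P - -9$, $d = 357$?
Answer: $\frac{1}{129600} \approx 7.7161 \cdot 10^{-6}$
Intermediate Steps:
$l{\left(P \right)} = 9 + P$ ($l{\left(P \right)} = P + 9 = 9 + P$)
$\left(\frac{1}{d + l{\left(-6 \right)}}\right)^{2} = \left(\frac{1}{357 + \left(9 - 6\right)}\right)^{2} = \left(\frac{1}{357 + 3}\right)^{2} = \left(\frac{1}{360}\right)^{2} = \frac{1}{129600}$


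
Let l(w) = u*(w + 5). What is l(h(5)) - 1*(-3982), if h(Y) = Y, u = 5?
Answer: 4032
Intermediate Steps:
l(w) = 25 + 5*w (l(w) = 5*(w + 5) = 5*(5 + w) = 25 + 5*w)
l(h(5)) - 1*(-3982) = (25 + 5*5) - 1*(-3982) = (25 + 25) + 3982 = 50 + 3982 = 4032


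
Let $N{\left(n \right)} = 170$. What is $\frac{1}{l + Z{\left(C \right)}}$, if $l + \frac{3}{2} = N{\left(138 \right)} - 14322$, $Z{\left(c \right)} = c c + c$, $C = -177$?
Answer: $\frac{2}{33997} \approx 5.8829 \cdot 10^{-5}$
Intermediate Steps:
$Z{\left(c \right)} = c + c^{2}$ ($Z{\left(c \right)} = c^{2} + c = c + c^{2}$)
$l = - \frac{28307}{2}$ ($l = - \frac{3}{2} + \left(170 - 14322\right) = - \frac{3}{2} - 14152 = - \frac{28307}{2} \approx -14154.0$)
$\frac{1}{l + Z{\left(C \right)}} = \frac{1}{- \frac{28307}{2} - 177 \left(1 - 177\right)} = \frac{1}{- \frac{28307}{2} - -31152} = \frac{1}{- \frac{28307}{2} + 31152} = \frac{1}{\frac{33997}{2}} = \frac{2}{33997}$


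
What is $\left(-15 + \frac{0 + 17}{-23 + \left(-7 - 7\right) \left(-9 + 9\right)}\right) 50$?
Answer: $- \frac{18100}{23} \approx -786.96$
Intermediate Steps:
$\left(-15 + \frac{0 + 17}{-23 + \left(-7 - 7\right) \left(-9 + 9\right)}\right) 50 = \left(-15 + \frac{17}{-23 - 0}\right) 50 = \left(-15 + \frac{17}{-23 + 0}\right) 50 = \left(-15 + \frac{17}{-23}\right) 50 = \left(-15 + 17 \left(- \frac{1}{23}\right)\right) 50 = \left(-15 - \frac{17}{23}\right) 50 = \left(- \frac{362}{23}\right) 50 = - \frac{18100}{23}$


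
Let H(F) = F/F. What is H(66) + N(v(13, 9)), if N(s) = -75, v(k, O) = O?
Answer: -74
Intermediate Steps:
H(F) = 1
H(66) + N(v(13, 9)) = 1 - 75 = -74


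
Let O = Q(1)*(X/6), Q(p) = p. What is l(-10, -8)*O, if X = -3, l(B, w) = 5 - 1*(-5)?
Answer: -5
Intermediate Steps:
l(B, w) = 10 (l(B, w) = 5 + 5 = 10)
O = -½ (O = 1*(-3/6) = 1*(-3*⅙) = 1*(-½) = -½ ≈ -0.50000)
l(-10, -8)*O = 10*(-½) = -5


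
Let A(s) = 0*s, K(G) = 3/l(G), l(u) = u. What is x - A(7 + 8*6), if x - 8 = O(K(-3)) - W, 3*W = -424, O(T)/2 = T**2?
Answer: 454/3 ≈ 151.33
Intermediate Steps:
K(G) = 3/G
O(T) = 2*T**2
W = -424/3 (W = (1/3)*(-424) = -424/3 ≈ -141.33)
A(s) = 0
x = 454/3 (x = 8 + (2*(3/(-3))**2 - 1*(-424/3)) = 8 + (2*(3*(-1/3))**2 + 424/3) = 8 + (2*(-1)**2 + 424/3) = 8 + (2*1 + 424/3) = 8 + (2 + 424/3) = 8 + 430/3 = 454/3 ≈ 151.33)
x - A(7 + 8*6) = 454/3 - 1*0 = 454/3 + 0 = 454/3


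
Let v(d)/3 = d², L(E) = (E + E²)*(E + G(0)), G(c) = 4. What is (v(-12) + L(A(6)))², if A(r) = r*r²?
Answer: 106342953801984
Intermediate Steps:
A(r) = r³
L(E) = (4 + E)*(E + E²) (L(E) = (E + E²)*(E + 4) = (E + E²)*(4 + E) = (4 + E)*(E + E²))
v(d) = 3*d²
(v(-12) + L(A(6)))² = (3*(-12)² + 6³*(4 + (6³)² + 5*6³))² = (3*144 + 216*(4 + 216² + 5*216))² = (432 + 216*(4 + 46656 + 1080))² = (432 + 216*47740)² = (432 + 10311840)² = 10312272² = 106342953801984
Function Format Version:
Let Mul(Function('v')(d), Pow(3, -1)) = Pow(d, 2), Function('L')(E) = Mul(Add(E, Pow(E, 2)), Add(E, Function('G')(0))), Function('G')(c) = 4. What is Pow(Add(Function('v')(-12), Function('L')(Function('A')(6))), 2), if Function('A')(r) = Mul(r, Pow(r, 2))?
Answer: 106342953801984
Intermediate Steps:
Function('A')(r) = Pow(r, 3)
Function('L')(E) = Mul(Add(4, E), Add(E, Pow(E, 2))) (Function('L')(E) = Mul(Add(E, Pow(E, 2)), Add(E, 4)) = Mul(Add(E, Pow(E, 2)), Add(4, E)) = Mul(Add(4, E), Add(E, Pow(E, 2))))
Function('v')(d) = Mul(3, Pow(d, 2))
Pow(Add(Function('v')(-12), Function('L')(Function('A')(6))), 2) = Pow(Add(Mul(3, Pow(-12, 2)), Mul(Pow(6, 3), Add(4, Pow(Pow(6, 3), 2), Mul(5, Pow(6, 3))))), 2) = Pow(Add(Mul(3, 144), Mul(216, Add(4, Pow(216, 2), Mul(5, 216)))), 2) = Pow(Add(432, Mul(216, Add(4, 46656, 1080))), 2) = Pow(Add(432, Mul(216, 47740)), 2) = Pow(Add(432, 10311840), 2) = Pow(10312272, 2) = 106342953801984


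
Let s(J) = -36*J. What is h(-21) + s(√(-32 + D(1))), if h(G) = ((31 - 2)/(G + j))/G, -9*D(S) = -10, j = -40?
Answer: 29/1281 - 12*I*√278 ≈ 0.022639 - 200.08*I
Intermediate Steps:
D(S) = 10/9 (D(S) = -⅑*(-10) = 10/9)
h(G) = 29/(G*(-40 + G)) (h(G) = ((31 - 2)/(G - 40))/G = (29/(-40 + G))/G = 29/(G*(-40 + G)))
h(-21) + s(√(-32 + D(1))) = 29/(-21*(-40 - 21)) - 36*√(-32 + 10/9) = 29*(-1/21)/(-61) - 12*I*√278 = 29*(-1/21)*(-1/61) - 12*I*√278 = 29/1281 - 12*I*√278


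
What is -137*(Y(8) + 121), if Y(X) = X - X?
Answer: -16577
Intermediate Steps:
Y(X) = 0
-137*(Y(8) + 121) = -137*(0 + 121) = -137*121 = -16577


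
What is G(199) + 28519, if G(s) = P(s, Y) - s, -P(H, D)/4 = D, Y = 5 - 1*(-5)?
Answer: 28280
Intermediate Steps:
Y = 10 (Y = 5 + 5 = 10)
P(H, D) = -4*D
G(s) = -40 - s (G(s) = -4*10 - s = -40 - s)
G(199) + 28519 = (-40 - 1*199) + 28519 = (-40 - 199) + 28519 = -239 + 28519 = 28280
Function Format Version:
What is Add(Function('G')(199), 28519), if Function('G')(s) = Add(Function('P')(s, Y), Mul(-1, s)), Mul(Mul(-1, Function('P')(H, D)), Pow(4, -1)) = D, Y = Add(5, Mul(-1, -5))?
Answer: 28280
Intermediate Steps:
Y = 10 (Y = Add(5, 5) = 10)
Function('P')(H, D) = Mul(-4, D)
Function('G')(s) = Add(-40, Mul(-1, s)) (Function('G')(s) = Add(Mul(-4, 10), Mul(-1, s)) = Add(-40, Mul(-1, s)))
Add(Function('G')(199), 28519) = Add(Add(-40, Mul(-1, 199)), 28519) = Add(Add(-40, -199), 28519) = Add(-239, 28519) = 28280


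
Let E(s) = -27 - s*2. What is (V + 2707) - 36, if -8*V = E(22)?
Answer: 21439/8 ≈ 2679.9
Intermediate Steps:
E(s) = -27 - 2*s
V = 71/8 (V = -(-27 - 2*22)/8 = -(-27 - 44)/8 = -⅛*(-71) = 71/8 ≈ 8.8750)
(V + 2707) - 36 = (71/8 + 2707) - 36 = 21727/8 - 36 = 21439/8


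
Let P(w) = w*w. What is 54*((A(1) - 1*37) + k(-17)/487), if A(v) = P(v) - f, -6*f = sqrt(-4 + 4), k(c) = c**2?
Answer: -931122/487 ≈ -1912.0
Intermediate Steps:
P(w) = w**2
f = 0 (f = -sqrt(-4 + 4)/6 = -sqrt(0)/6 = -1/6*0 = 0)
A(v) = v**2 (A(v) = v**2 - 1*0 = v**2 + 0 = v**2)
54*((A(1) - 1*37) + k(-17)/487) = 54*((1**2 - 1*37) + (-17)**2/487) = 54*((1 - 37) + 289*(1/487)) = 54*(-36 + 289/487) = 54*(-17243/487) = -931122/487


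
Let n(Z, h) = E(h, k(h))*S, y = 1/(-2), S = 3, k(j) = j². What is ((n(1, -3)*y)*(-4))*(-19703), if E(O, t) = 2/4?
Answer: -59109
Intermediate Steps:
E(O, t) = ½ (E(O, t) = 2*(¼) = ½)
y = -½ ≈ -0.50000
n(Z, h) = 3/2 (n(Z, h) = (½)*3 = 3/2)
((n(1, -3)*y)*(-4))*(-19703) = (((3/2)*(-½))*(-4))*(-19703) = -¾*(-4)*(-19703) = 3*(-19703) = -59109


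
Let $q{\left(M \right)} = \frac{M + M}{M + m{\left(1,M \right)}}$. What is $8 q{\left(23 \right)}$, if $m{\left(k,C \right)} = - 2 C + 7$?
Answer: $-23$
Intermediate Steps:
$m{\left(k,C \right)} = 7 - 2 C$
$q{\left(M \right)} = \frac{2 M}{7 - M}$ ($q{\left(M \right)} = \frac{M + M}{M - \left(-7 + 2 M\right)} = \frac{2 M}{7 - M}$)
$8 q{\left(23 \right)} = 8 \cdot 2 \cdot 23 \frac{1}{7 - 23} = 8 \cdot 2 \cdot 23 \frac{1}{-16} = 8 \cdot 2 \cdot 23 \left(- \frac{1}{16}\right) = 8 \left(- \frac{23}{8}\right) = -23$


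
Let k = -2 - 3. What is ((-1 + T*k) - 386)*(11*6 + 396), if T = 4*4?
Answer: -215754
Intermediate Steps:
k = -5
T = 16
((-1 + T*k) - 386)*(11*6 + 396) = ((-1 + 16*(-5)) - 386)*(11*6 + 396) = ((-1 - 80) - 386)*(66 + 396) = (-81 - 386)*462 = -467*462 = -215754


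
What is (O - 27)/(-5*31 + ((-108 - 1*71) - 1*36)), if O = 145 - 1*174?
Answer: 28/185 ≈ 0.15135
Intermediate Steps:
O = -29 (O = 145 - 174 = -29)
(O - 27)/(-5*31 + ((-108 - 1*71) - 1*36)) = (-29 - 27)/(-5*31 + ((-108 - 1*71) - 1*36)) = -56/(-155 + ((-108 - 71) - 36)) = -56/(-155 + (-179 - 36)) = -56/(-155 - 215) = -56/(-370) = -56*(-1/370) = 28/185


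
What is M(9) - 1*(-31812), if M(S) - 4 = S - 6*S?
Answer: 31771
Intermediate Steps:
M(S) = 4 - 5*S (M(S) = 4 + (S - 6*S) = 4 - 5*S)
M(9) - 1*(-31812) = (4 - 5*9) - 1*(-31812) = (4 - 45) + 31812 = -41 + 31812 = 31771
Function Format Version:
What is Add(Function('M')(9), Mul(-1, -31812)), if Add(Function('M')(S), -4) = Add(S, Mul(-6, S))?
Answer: 31771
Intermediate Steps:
Function('M')(S) = Add(4, Mul(-5, S)) (Function('M')(S) = Add(4, Add(S, Mul(-6, S))) = Add(4, Mul(-5, S)))
Add(Function('M')(9), Mul(-1, -31812)) = Add(Add(4, Mul(-5, 9)), Mul(-1, -31812)) = Add(Add(4, -45), 31812) = Add(-41, 31812) = 31771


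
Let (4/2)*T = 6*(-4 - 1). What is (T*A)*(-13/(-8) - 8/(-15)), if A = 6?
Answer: -777/4 ≈ -194.25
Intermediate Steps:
T = -15 (T = (6*(-4 - 1))/2 = (6*(-5))/2 = (½)*(-30) = -15)
(T*A)*(-13/(-8) - 8/(-15)) = (-15*6)*(-13/(-8) - 8/(-15)) = -90*(-13*(-⅛) - 8*(-1/15)) = -90*(13/8 + 8/15) = -90*259/120 = -777/4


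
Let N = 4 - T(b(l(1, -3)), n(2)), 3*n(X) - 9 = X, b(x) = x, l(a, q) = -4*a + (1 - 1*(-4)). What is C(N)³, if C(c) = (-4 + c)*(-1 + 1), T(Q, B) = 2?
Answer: 0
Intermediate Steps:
l(a, q) = 5 - 4*a (l(a, q) = -4*a + (1 + 4) = -4*a + 5 = 5 - 4*a)
n(X) = 3 + X/3
N = 2 (N = 4 - 1*2 = 4 - 2 = 2)
C(c) = 0 (C(c) = (-4 + c)*0 = 0)
C(N)³ = 0³ = 0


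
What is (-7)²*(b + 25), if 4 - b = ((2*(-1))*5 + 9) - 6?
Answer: 1764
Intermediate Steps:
b = 11 (b = 4 - (((2*(-1))*5 + 9) - 6) = 4 - ((-2*5 + 9) - 6) = 4 - ((-10 + 9) - 6) = 4 - (-1 - 6) = 4 - 1*(-7) = 4 + 7 = 11)
(-7)²*(b + 25) = (-7)²*(11 + 25) = 49*36 = 1764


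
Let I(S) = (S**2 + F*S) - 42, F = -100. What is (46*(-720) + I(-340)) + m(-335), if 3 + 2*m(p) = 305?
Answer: 116589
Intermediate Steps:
m(p) = 151 (m(p) = -3/2 + (1/2)*305 = -3/2 + 305/2 = 151)
I(S) = -42 + S**2 - 100*S (I(S) = (S**2 - 100*S) - 42 = -42 + S**2 - 100*S)
(46*(-720) + I(-340)) + m(-335) = (46*(-720) + (-42 + (-340)**2 - 100*(-340))) + 151 = (-33120 + (-42 + 115600 + 34000)) + 151 = (-33120 + 149558) + 151 = 116438 + 151 = 116589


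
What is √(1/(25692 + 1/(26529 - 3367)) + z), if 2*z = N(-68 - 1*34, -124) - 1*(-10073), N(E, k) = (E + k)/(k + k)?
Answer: √27425808732009894563857510/73789685020 ≈ 70.972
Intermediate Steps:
N(E, k) = (E + k)/(2*k) (N(E, k) = (E + k)/((2*k)) = (E + k)*(1/(2*k)) = (E + k)/(2*k))
z = 1249165/248 (z = ((½)*((-68 - 1*34) - 124)/(-124) - 1*(-10073))/2 = ((½)*(-1/124)*((-68 - 34) - 124) + 10073)/2 = ((½)*(-1/124)*(-102 - 124) + 10073)/2 = ((½)*(-1/124)*(-226) + 10073)/2 = (113/124 + 10073)/2 = (½)*(1249165/124) = 1249165/248 ≈ 5037.0)
√(1/(25692 + 1/(26529 - 3367)) + z) = √(1/(25692 + 1/(26529 - 3367)) + 1249165/248) = √(1/(25692 + 1/23162) + 1249165/248) = √(1/(595078105/23162) + 1249165/248) = √(23162/595078105 + 1249165/248) = √(743350746776501/147579370040) = √27425808732009894563857510/73789685020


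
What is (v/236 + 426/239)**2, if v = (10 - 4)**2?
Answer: 744471225/198838201 ≈ 3.7441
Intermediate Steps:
v = 36 (v = 6**2 = 36)
(v/236 + 426/239)**2 = (36/236 + 426/239)**2 = (36*(1/236) + 426*(1/239))**2 = (9/59 + 426/239)**2 = (27285/14101)**2 = 744471225/198838201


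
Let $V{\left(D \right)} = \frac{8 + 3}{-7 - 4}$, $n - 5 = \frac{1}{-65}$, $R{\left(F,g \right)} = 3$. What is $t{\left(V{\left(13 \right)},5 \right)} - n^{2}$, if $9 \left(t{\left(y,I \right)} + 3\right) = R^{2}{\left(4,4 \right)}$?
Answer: $- \frac{113426}{4225} \approx -26.846$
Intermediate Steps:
$n = \frac{324}{65}$ ($n = 5 + \frac{1}{-65} = 5 - \frac{1}{65} = \frac{324}{65} \approx 4.9846$)
$V{\left(D \right)} = -1$ ($V{\left(D \right)} = \frac{11}{-11} = 11 \left(- \frac{1}{11}\right) = -1$)
$t{\left(y,I \right)} = -2$ ($t{\left(y,I \right)} = -3 + \frac{3^{2}}{9} = -3 + \frac{1}{9} \cdot 9 = -3 + 1 = -2$)
$t{\left(V{\left(13 \right)},5 \right)} - n^{2} = -2 - \left(\frac{324}{65}\right)^{2} = -2 - \frac{104976}{4225} = - \frac{113426}{4225}$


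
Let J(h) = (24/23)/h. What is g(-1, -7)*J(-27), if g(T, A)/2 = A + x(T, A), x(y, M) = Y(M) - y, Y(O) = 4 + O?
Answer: 16/23 ≈ 0.69565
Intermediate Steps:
x(y, M) = 4 + M - y (x(y, M) = (4 + M) - y = 4 + M - y)
J(h) = 24/(23*h) (J(h) = (24*(1/23))/h = 24/(23*h))
g(T, A) = 8 - 2*T + 4*A (g(T, A) = 2*(A + (4 + A - T)) = 2*(4 - T + 2*A) = 8 - 2*T + 4*A)
g(-1, -7)*J(-27) = (8 - 2*(-1) + 4*(-7))*((24/23)/(-27)) = (8 + 2 - 28)*((24/23)*(-1/27)) = -18*(-8/207) = 16/23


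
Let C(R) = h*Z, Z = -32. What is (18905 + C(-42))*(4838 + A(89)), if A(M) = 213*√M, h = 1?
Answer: 91307574 + 4019949*√89 ≈ 1.2923e+8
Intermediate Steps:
C(R) = -32 (C(R) = 1*(-32) = -32)
(18905 + C(-42))*(4838 + A(89)) = (18905 - 32)*(4838 + 213*√89) = 18873*(4838 + 213*√89) = 91307574 + 4019949*√89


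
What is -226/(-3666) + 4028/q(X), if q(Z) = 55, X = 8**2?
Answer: 7389539/100815 ≈ 73.298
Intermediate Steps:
X = 64
-226/(-3666) + 4028/q(X) = -226/(-3666) + 4028/55 = -226*(-1/3666) + 4028*(1/55) = 113/1833 + 4028/55 = 7389539/100815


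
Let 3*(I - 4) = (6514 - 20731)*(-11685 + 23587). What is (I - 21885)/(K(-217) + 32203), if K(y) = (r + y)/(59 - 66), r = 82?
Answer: -394978213/225556 ≈ -1751.1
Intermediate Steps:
K(y) = -82/7 - y/7 (K(y) = (82 + y)/(59 - 66) = (82 + y)/(-7) = (82 + y)*(-⅐) = -82/7 - y/7)
I = -56403574 (I = 4 + ((6514 - 20731)*(-11685 + 23587))/3 = 4 + (-14217*11902)/3 = 4 + (⅓)*(-169210734) = 4 - 56403578 = -56403574)
(I - 21885)/(K(-217) + 32203) = (-56403574 - 21885)/((-82/7 - ⅐*(-217)) + 32203) = -56425459/((-82/7 + 31) + 32203) = -56425459/(135/7 + 32203) = -56425459/225556/7 = -56425459*7/225556 = -394978213/225556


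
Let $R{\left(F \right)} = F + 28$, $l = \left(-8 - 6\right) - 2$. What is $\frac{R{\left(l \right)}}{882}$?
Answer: $\frac{2}{147} \approx 0.013605$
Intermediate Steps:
$l = -16$ ($l = -14 - 2 = -16$)
$R{\left(F \right)} = 28 + F$
$\frac{R{\left(l \right)}}{882} = \frac{28 - 16}{882} = 12 \cdot \frac{1}{882} = \frac{2}{147}$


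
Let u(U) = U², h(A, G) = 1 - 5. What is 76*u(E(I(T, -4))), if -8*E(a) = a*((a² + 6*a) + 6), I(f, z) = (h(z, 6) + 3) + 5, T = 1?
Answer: 40204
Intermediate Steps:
h(A, G) = -4
I(f, z) = 4 (I(f, z) = (-4 + 3) + 5 = -1 + 5 = 4)
E(a) = -a*(6 + a² + 6*a)/8 (E(a) = -a*((a² + 6*a) + 6)/8 = -a*(6 + a² + 6*a)/8)
76*u(E(I(T, -4))) = 76*(-⅛*4*(6 + 4² + 6*4))² = 76*(-⅛*4*(6 + 16 + 24))² = 76*(-⅛*4*46)² = 76*(-23)² = 76*529 = 40204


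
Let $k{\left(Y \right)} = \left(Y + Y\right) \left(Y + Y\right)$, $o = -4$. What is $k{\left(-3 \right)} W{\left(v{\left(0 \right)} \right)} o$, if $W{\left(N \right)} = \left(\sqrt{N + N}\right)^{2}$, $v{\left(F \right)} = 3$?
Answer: $-864$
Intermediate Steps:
$k{\left(Y \right)} = 4 Y^{2}$ ($k{\left(Y \right)} = 2 Y 2 Y = 4 Y^{2}$)
$W{\left(N \right)} = 2 N$ ($W{\left(N \right)} = \left(\sqrt{2 N}\right)^{2} = \left(\sqrt{2} \sqrt{N}\right)^{2} = 2 N$)
$k{\left(-3 \right)} W{\left(v{\left(0 \right)} \right)} o = 4 \left(-3\right)^{2} \cdot 2 \cdot 3 \left(-4\right) = 4 \cdot 9 \cdot 6 \left(-4\right) = 36 \cdot 6 \left(-4\right) = 216 \left(-4\right) = -864$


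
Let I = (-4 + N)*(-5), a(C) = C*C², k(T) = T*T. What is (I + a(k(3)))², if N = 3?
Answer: 538756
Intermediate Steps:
k(T) = T²
a(C) = C³
I = 5 (I = (-4 + 3)*(-5) = -1*(-5) = 5)
(I + a(k(3)))² = (5 + (3²)³)² = (5 + 9³)² = (5 + 729)² = 734² = 538756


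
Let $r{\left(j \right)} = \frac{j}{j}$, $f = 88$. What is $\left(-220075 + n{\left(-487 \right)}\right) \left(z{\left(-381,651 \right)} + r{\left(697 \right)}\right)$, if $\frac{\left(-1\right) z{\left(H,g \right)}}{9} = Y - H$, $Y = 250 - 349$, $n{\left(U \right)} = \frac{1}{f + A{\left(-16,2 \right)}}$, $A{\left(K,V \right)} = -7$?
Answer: $\frac{45224749738}{81} \approx 5.5833 \cdot 10^{8}$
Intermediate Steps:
$n{\left(U \right)} = \frac{1}{81}$ ($n{\left(U \right)} = \frac{1}{88 - 7} = \frac{1}{81}$)
$Y = -99$ ($Y = 250 - 349 = -99$)
$r{\left(j \right)} = 1$
$z{\left(H,g \right)} = 891 + 9 H$ ($z{\left(H,g \right)} = - 9 \left(-99 - H\right) = 891 + 9 H$)
$\left(-220075 + n{\left(-487 \right)}\right) \left(z{\left(-381,651 \right)} + r{\left(697 \right)}\right) = \left(-220075 + \frac{1}{81}\right) \left(\left(891 + 9 \left(-381\right)\right) + 1\right) = - \frac{17826074 \left(\left(891 - 3429\right) + 1\right)}{81} = - \frac{17826074 \left(-2538 + 1\right)}{81} = \left(- \frac{17826074}{81}\right) \left(-2537\right) = \frac{45224749738}{81}$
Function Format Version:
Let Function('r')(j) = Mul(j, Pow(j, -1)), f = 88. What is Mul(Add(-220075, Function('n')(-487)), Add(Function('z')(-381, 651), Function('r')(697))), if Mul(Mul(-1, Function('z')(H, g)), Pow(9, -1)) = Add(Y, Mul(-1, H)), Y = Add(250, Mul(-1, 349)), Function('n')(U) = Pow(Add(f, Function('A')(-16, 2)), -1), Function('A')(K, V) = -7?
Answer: Rational(45224749738, 81) ≈ 5.5833e+8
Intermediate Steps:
Function('n')(U) = Rational(1, 81) (Function('n')(U) = Pow(Add(88, -7), -1) = Pow(81, -1) = Rational(1, 81))
Y = -99 (Y = Add(250, -349) = -99)
Function('r')(j) = 1
Function('z')(H, g) = Add(891, Mul(9, H)) (Function('z')(H, g) = Mul(-9, Add(-99, Mul(-1, H))) = Add(891, Mul(9, H)))
Mul(Add(-220075, Function('n')(-487)), Add(Function('z')(-381, 651), Function('r')(697))) = Mul(Add(-220075, Rational(1, 81)), Add(Add(891, Mul(9, -381)), 1)) = Mul(Rational(-17826074, 81), Add(Add(891, -3429), 1)) = Mul(Rational(-17826074, 81), Add(-2538, 1)) = Mul(Rational(-17826074, 81), -2537) = Rational(45224749738, 81)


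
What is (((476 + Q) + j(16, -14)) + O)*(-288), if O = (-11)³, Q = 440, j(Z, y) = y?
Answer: 123552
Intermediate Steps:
O = -1331
(((476 + Q) + j(16, -14)) + O)*(-288) = (((476 + 440) - 14) - 1331)*(-288) = ((916 - 14) - 1331)*(-288) = (902 - 1331)*(-288) = -429*(-288) = 123552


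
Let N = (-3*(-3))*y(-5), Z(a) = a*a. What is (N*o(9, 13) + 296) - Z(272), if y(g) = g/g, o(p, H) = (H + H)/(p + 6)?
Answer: -368362/5 ≈ -73672.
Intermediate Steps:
o(p, H) = 2*H/(6 + p) (o(p, H) = (2*H)/(6 + p) = 2*H/(6 + p))
Z(a) = a**2
y(g) = 1
N = 9 (N = -3*(-3)*1 = 9*1 = 9)
(N*o(9, 13) + 296) - Z(272) = (9*(2*13/(6 + 9)) + 296) - 1*272**2 = (9*(2*13/15) + 296) - 1*73984 = (9*(2*13*(1/15)) + 296) - 73984 = (9*(26/15) + 296) - 73984 = (78/5 + 296) - 73984 = 1558/5 - 73984 = -368362/5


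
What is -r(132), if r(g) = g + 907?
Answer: -1039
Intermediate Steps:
r(g) = 907 + g
-r(132) = -(907 + 132) = -1*1039 = -1039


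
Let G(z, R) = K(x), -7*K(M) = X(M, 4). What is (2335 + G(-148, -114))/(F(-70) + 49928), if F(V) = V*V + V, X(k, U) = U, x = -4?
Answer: 16341/383306 ≈ 0.042632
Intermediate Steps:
K(M) = -4/7 (K(M) = -⅐*4 = -4/7)
G(z, R) = -4/7
F(V) = V + V² (F(V) = V² + V = V + V²)
(2335 + G(-148, -114))/(F(-70) + 49928) = (2335 - 4/7)/(-70*(1 - 70) + 49928) = 16341/(7*(-70*(-69) + 49928)) = 16341/(7*(4830 + 49928)) = (16341/7)/54758 = (16341/7)*(1/54758) = 16341/383306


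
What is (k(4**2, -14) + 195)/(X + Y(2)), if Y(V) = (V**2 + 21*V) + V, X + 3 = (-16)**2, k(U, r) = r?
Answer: 181/301 ≈ 0.60133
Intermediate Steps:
X = 253 (X = -3 + (-16)**2 = -3 + 256 = 253)
Y(V) = V**2 + 22*V
(k(4**2, -14) + 195)/(X + Y(2)) = (-14 + 195)/(253 + 2*(22 + 2)) = 181/(253 + 2*24) = 181/(253 + 48) = 181/301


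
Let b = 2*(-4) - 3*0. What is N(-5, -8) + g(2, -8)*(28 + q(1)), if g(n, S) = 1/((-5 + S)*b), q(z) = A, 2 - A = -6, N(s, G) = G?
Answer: -199/26 ≈ -7.6538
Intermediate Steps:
b = -8 (b = -8 + 0 = -8)
A = 8 (A = 2 - 1*(-6) = 2 + 6 = 8)
q(z) = 8
g(n, S) = 1/(40 - 8*S) (g(n, S) = 1/((-5 + S)*(-8)) = 1/(40 - 8*S))
N(-5, -8) + g(2, -8)*(28 + q(1)) = -8 + (-1/(-40 + 8*(-8)))*(28 + 8) = -8 - 1/(-40 - 64)*36 = -8 - 1/(-104)*36 = -8 - 1*(-1/104)*36 = -8 + (1/104)*36 = -8 + 9/26 = -199/26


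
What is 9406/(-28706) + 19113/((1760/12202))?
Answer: 1673676413149/12630640 ≈ 1.3251e+5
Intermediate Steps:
9406/(-28706) + 19113/((1760/12202)) = 9406*(-1/28706) + 19113/((1760*(1/12202))) = -4703/14353 + 19113/(880/6101) = -4703/14353 + 19113*(6101/880) = -4703/14353 + 116608413/880 = 1673676413149/12630640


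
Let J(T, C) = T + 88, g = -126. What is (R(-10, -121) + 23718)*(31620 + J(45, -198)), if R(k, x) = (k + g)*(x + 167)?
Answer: 554470886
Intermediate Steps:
J(T, C) = 88 + T
R(k, x) = (-126 + k)*(167 + x) (R(k, x) = (k - 126)*(x + 167) = (-126 + k)*(167 + x))
(R(-10, -121) + 23718)*(31620 + J(45, -198)) = ((-21042 - 126*(-121) + 167*(-10) - 10*(-121)) + 23718)*(31620 + (88 + 45)) = ((-21042 + 15246 - 1670 + 1210) + 23718)*(31620 + 133) = (-6256 + 23718)*31753 = 17462*31753 = 554470886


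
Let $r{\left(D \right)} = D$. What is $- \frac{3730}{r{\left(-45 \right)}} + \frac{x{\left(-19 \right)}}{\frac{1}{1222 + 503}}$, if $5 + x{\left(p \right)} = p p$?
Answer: $\frac{5527646}{9} \approx 6.1418 \cdot 10^{5}$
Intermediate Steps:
$x{\left(p \right)} = -5 + p^{2}$ ($x{\left(p \right)} = -5 + p p = -5 + p^{2}$)
$- \frac{3730}{r{\left(-45 \right)}} + \frac{x{\left(-19 \right)}}{\frac{1}{1222 + 503}} = - \frac{3730}{-45} + \frac{-5 + \left(-19\right)^{2}}{\frac{1}{1222 + 503}} = \left(-3730\right) \left(- \frac{1}{45}\right) + \frac{-5 + 361}{\frac{1}{1725}} = \frac{746}{9} + 356 \frac{1}{\frac{1}{1725}} = \frac{746}{9} + 356 \cdot 1725 = \frac{746}{9} + 614100 = \frac{5527646}{9}$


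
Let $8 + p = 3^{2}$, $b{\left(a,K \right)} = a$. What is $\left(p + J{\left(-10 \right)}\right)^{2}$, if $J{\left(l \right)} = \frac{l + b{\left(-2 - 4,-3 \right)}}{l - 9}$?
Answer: $\frac{1225}{361} \approx 3.3934$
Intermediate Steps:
$p = 1$ ($p = -8 + 3^{2} = -8 + 9 = 1$)
$J{\left(l \right)} = \frac{-6 + l}{-9 + l}$ ($J{\left(l \right)} = \frac{l - 6}{l - 9} = \frac{l - 6}{-9 + l} = \frac{-6 + l}{-9 + l}$)
$\left(p + J{\left(-10 \right)}\right)^{2} = \left(1 + \frac{-6 - 10}{-9 - 10}\right)^{2} = \left(1 + \frac{1}{-19} \left(-16\right)\right)^{2} = \left(1 - - \frac{16}{19}\right)^{2} = \left(1 + \frac{16}{19}\right)^{2} = \left(\frac{35}{19}\right)^{2} = \frac{1225}{361}$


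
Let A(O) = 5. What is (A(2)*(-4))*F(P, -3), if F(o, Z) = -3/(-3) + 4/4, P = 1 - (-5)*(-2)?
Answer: -40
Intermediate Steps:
P = -9 (P = 1 - 1*10 = 1 - 10 = -9)
F(o, Z) = 2 (F(o, Z) = -3*(-1/3) + 4*(1/4) = 1 + 1 = 2)
(A(2)*(-4))*F(P, -3) = (5*(-4))*2 = -20*2 = -40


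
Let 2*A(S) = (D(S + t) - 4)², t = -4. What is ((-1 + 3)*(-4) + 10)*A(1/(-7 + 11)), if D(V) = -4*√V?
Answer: -44 + 16*I*√15 ≈ -44.0 + 61.968*I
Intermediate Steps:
A(S) = (-4 - 4*√(-4 + S))²/2 (A(S) = (-4*√(S - 4) - 4)²/2 = (-4*√(-4 + S) - 4)²/2 = (-4 - 4*√(-4 + S))²/2)
((-1 + 3)*(-4) + 10)*A(1/(-7 + 11)) = ((-1 + 3)*(-4) + 10)*(8*(1 + √(-4 + 1/(-7 + 11)))²) = (2*(-4) + 10)*(8*(1 + √(-4 + 1/4))²) = (-8 + 10)*(8*(1 + √(-4 + ¼))²) = 2*(8*(1 + √(-15/4))²) = 2*(8*(1 + I*√15/2)²) = 16*(1 + I*√15/2)²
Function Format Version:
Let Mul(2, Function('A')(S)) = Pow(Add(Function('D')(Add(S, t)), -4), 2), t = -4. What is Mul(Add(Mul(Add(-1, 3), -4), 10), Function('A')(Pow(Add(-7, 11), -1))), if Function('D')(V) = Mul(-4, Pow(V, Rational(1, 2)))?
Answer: Add(-44, Mul(16, I, Pow(15, Rational(1, 2)))) ≈ Add(-44.000, Mul(61.968, I))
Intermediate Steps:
Function('A')(S) = Mul(Rational(1, 2), Pow(Add(-4, Mul(-4, Pow(Add(-4, S), Rational(1, 2)))), 2)) (Function('A')(S) = Mul(Rational(1, 2), Pow(Add(Mul(-4, Pow(Add(S, -4), Rational(1, 2))), -4), 2)) = Mul(Rational(1, 2), Pow(Add(Mul(-4, Pow(Add(-4, S), Rational(1, 2))), -4), 2)) = Mul(Rational(1, 2), Pow(Add(-4, Mul(-4, Pow(Add(-4, S), Rational(1, 2)))), 2)))
Mul(Add(Mul(Add(-1, 3), -4), 10), Function('A')(Pow(Add(-7, 11), -1))) = Mul(Add(Mul(Add(-1, 3), -4), 10), Mul(8, Pow(Add(1, Pow(Add(-4, Pow(Add(-7, 11), -1)), Rational(1, 2))), 2))) = Mul(Add(Mul(2, -4), 10), Mul(8, Pow(Add(1, Pow(Add(-4, Pow(4, -1)), Rational(1, 2))), 2))) = Mul(Add(-8, 10), Mul(8, Pow(Add(1, Pow(Add(-4, Rational(1, 4)), Rational(1, 2))), 2))) = Mul(2, Mul(8, Pow(Add(1, Pow(Rational(-15, 4), Rational(1, 2))), 2))) = Mul(2, Mul(8, Pow(Add(1, Mul(Rational(1, 2), I, Pow(15, Rational(1, 2)))), 2))) = Mul(16, Pow(Add(1, Mul(Rational(1, 2), I, Pow(15, Rational(1, 2)))), 2))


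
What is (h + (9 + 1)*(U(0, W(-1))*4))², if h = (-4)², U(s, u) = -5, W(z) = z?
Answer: 33856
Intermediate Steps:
h = 16
(h + (9 + 1)*(U(0, W(-1))*4))² = (16 + (9 + 1)*(-5*4))² = (16 + 10*(-20))² = (16 - 200)² = (-184)² = 33856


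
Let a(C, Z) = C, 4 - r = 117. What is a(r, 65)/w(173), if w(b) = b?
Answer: -113/173 ≈ -0.65318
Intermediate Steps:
r = -113 (r = 4 - 1*117 = 4 - 117 = -113)
a(r, 65)/w(173) = -113/173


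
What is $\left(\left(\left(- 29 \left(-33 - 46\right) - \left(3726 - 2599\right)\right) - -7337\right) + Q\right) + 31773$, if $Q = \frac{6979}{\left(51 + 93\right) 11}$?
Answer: $\frac{63800995}{1584} \approx 40278.0$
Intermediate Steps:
$Q = \frac{6979}{1584}$ ($Q = \frac{6979}{144 \cdot 11} = \frac{6979}{1584} \approx 4.4059$)
$\left(\left(\left(- 29 \left(-33 - 46\right) - \left(3726 - 2599\right)\right) - -7337\right) + Q\right) + 31773 = \left(\left(\left(- 29 \left(-33 - 46\right) - \left(3726 - 2599\right)\right) - -7337\right) + \frac{6979}{1584}\right) + 31773 = \left(\left(\left(\left(-29\right) \left(-79\right) - 1127\right) + 7337\right) + \frac{6979}{1584}\right) + 31773 = \left(\left(\left(2291 - 1127\right) + 7337\right) + \frac{6979}{1584}\right) + 31773 = \left(\left(1164 + 7337\right) + \frac{6979}{1584}\right) + 31773 = \left(8501 + \frac{6979}{1584}\right) + 31773 = \frac{13472563}{1584} + 31773 = \frac{63800995}{1584}$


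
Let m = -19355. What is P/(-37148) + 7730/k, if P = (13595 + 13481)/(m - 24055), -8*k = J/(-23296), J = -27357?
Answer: -64531767488894363/1225437573910 ≈ -52660.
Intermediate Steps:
k = -27357/186368 (k = -(-27357)/(8*(-23296)) = -(-27357)*(-1)/(8*23296) = -⅛*27357/23296 = -27357/186368 ≈ -0.14679)
P = -13538/21705 (P = (13595 + 13481)/(-19355 - 24055) = 27076/(-43410) = 27076*(-1/43410) = -13538/21705 ≈ -0.62373)
P/(-37148) + 7730/k = -13538/21705/(-37148) + 7730/(-27357/186368) = -13538/21705*(-1/37148) + 7730*(-186368/27357) = 6769/403148670 - 1440624640/27357 = -64531767488894363/1225437573910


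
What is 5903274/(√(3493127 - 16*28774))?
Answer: 5903274*√3032743/3032743 ≈ 3389.8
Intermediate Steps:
5903274/(√(3493127 - 16*28774)) = 5903274/(√(3493127 - 460384)) = 5903274/(√3032743) = 5903274*(√3032743/3032743) = 5903274*√3032743/3032743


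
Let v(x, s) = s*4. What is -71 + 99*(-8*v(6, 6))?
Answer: -19079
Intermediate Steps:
v(x, s) = 4*s
-71 + 99*(-8*v(6, 6)) = -71 + 99*(-32*6) = -71 + 99*(-8*24) = -71 + 99*(-192) = -71 - 19008 = -19079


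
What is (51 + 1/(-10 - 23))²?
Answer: 2829124/1089 ≈ 2597.9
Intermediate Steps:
(51 + 1/(-10 - 23))² = (51 + 1/(-33))² = (51 - 1/33)² = (1682/33)² = 2829124/1089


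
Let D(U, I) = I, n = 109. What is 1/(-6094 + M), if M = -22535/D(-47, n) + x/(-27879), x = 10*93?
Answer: -1012937/6382289623 ≈ -0.00015871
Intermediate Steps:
x = 930
M = -209451545/1012937 (M = -22535/109 + 930/(-27879) = -22535*1/109 + 930*(-1/27879) = -22535/109 - 310/9293 = -209451545/1012937 ≈ -206.78)
1/(-6094 + M) = 1/(-6094 - 209451545/1012937) = 1/(-6382289623/1012937) = -1012937/6382289623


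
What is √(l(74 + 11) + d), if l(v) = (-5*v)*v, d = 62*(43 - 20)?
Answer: I*√34699 ≈ 186.28*I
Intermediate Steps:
d = 1426 (d = 62*23 = 1426)
l(v) = -5*v²
√(l(74 + 11) + d) = √(-5*(74 + 11)² + 1426) = √(-5*85² + 1426) = √(-5*7225 + 1426) = √(-36125 + 1426) = √(-34699) = I*√34699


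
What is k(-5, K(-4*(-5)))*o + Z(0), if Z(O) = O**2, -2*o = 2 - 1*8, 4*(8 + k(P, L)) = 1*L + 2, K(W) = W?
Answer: -15/2 ≈ -7.5000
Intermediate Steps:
k(P, L) = -15/2 + L/4 (k(P, L) = -8 + (1*L + 2)/4 = -8 + (L + 2)/4 = -8 + (2 + L)/4 = -8 + (1/2 + L/4) = -15/2 + L/4)
o = 3 (o = -(2 - 1*8)/2 = -(2 - 8)/2 = -1/2*(-6) = 3)
k(-5, K(-4*(-5)))*o + Z(0) = (-15/2 + (-4*(-5))/4)*3 + 0**2 = (-15/2 + (1/4)*20)*3 + 0 = (-15/2 + 5)*3 + 0 = -5/2*3 + 0 = -15/2 + 0 = -15/2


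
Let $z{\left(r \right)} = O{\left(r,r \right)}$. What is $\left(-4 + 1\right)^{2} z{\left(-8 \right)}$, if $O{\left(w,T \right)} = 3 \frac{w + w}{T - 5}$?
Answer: $\frac{432}{13} \approx 33.231$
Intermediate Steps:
$O{\left(w,T \right)} = \frac{6 w}{-5 + T}$ ($O{\left(w,T \right)} = 3 \frac{2 w}{-5 + T} = \frac{6 w}{-5 + T}$)
$z{\left(r \right)} = \frac{6 r}{-5 + r}$
$\left(-4 + 1\right)^{2} z{\left(-8 \right)} = \left(-4 + 1\right)^{2} \cdot 6 \left(-8\right) \frac{1}{-5 - 8} = \left(-3\right)^{2} \cdot 6 \left(-8\right) \frac{1}{-13} = 9 \cdot 6 \left(-8\right) \left(- \frac{1}{13}\right) = 9 \cdot \frac{48}{13} = \frac{432}{13}$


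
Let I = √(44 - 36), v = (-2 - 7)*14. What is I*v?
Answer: -252*√2 ≈ -356.38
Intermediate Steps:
v = -126 (v = -9*14 = -126)
I = 2*√2 (I = √8 = 2*√2 ≈ 2.8284)
I*v = (2*√2)*(-126) = -252*√2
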